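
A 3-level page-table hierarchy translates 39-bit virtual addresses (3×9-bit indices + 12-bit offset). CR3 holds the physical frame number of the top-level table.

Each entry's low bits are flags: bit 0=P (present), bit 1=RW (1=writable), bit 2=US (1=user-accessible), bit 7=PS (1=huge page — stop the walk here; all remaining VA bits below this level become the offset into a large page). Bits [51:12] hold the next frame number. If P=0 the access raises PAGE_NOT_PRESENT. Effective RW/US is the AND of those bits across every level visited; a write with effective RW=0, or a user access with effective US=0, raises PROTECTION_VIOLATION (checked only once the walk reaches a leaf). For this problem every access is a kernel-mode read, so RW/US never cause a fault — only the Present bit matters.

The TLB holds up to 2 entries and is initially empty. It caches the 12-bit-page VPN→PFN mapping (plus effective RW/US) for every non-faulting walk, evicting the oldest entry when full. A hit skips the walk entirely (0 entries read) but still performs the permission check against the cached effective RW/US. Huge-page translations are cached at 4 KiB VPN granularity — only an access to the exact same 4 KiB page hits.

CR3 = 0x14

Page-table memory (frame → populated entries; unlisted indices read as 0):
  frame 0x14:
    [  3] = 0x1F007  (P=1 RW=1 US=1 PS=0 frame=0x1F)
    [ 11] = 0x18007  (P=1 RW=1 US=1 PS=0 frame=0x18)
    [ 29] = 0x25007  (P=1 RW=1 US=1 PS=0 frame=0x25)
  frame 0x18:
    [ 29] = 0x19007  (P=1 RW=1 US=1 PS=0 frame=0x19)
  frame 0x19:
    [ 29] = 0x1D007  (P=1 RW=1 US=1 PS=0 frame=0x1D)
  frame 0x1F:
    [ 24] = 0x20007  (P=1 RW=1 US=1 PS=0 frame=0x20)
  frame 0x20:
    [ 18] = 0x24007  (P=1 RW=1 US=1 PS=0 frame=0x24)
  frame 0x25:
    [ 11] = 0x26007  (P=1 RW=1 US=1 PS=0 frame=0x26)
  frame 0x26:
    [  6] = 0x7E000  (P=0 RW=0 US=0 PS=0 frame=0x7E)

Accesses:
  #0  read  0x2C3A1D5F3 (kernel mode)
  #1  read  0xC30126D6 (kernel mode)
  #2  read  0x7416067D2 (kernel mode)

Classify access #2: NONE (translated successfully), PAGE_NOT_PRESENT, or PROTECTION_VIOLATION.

Per-access translation:
#0 VA=0x2C3A1D5F3 (r,kernel):
  lvl0: tbl 0x14, slot 11 ⇒ 0x18007 (P1/RW1/US1/PS0)
  lvl1: tbl 0x18, slot 29 ⇒ 0x19007 (P1/RW1/US1/PS0)
  lvl2: tbl 0x19, slot 29 ⇒ 0x1D007 (P1/RW1/US1/PS0)
  ✓ 0x1D5F3  — 3 lookups
#1 VA=0xC30126D6 (r,kernel):
  lvl0: tbl 0x14, slot 3 ⇒ 0x1F007 (P1/RW1/US1/PS0)
  lvl1: tbl 0x1F, slot 24 ⇒ 0x20007 (P1/RW1/US1/PS0)
  lvl2: tbl 0x20, slot 18 ⇒ 0x24007 (P1/RW1/US1/PS0)
  ✓ 0x246D6  — 3 lookups
#2 VA=0x7416067D2 (r,kernel):
  lvl0: tbl 0x14, slot 29 ⇒ 0x25007 (P1/RW1/US1/PS0)
  lvl1: tbl 0x25, slot 11 ⇒ 0x26007 (P1/RW1/US1/PS0)
  lvl2: tbl 0x26, slot 6 ⇒ 0x7E000 (P0/RW0/US0/PS0)
  ⇒ fault: PAGE_NOT_PRESENT  — 3 lookups

Access #2 fault: PAGE_NOT_PRESENT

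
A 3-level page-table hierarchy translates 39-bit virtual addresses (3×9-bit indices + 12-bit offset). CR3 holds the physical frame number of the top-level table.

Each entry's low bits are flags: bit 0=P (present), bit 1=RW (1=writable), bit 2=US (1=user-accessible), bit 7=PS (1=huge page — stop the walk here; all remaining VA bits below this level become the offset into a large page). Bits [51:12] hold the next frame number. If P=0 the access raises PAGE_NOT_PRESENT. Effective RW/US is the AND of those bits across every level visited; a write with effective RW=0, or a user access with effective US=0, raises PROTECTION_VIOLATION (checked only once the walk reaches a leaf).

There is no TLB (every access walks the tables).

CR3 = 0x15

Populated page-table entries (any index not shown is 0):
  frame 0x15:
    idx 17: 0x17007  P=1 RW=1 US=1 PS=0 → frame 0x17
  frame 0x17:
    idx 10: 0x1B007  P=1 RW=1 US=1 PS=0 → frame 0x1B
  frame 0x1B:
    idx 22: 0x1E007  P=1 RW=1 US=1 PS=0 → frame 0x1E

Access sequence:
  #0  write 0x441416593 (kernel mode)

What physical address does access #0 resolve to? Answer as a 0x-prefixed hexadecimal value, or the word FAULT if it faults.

Walk each access:
#0 VA=0x441416593 (w,kernel):
  L0: frame=0x15 idx=17 entry=0x17007 [P=1 RW=1 US=1 PS=0]
  L1: frame=0x17 idx=10 entry=0x1B007 [P=1 RW=1 US=1 PS=0]
  L2: frame=0x1B idx=22 entry=0x1E007 [P=1 RW=1 US=1 PS=0]
  ✓ 0x1E593  — 3 lookups

Access #0 PA: 0x1E593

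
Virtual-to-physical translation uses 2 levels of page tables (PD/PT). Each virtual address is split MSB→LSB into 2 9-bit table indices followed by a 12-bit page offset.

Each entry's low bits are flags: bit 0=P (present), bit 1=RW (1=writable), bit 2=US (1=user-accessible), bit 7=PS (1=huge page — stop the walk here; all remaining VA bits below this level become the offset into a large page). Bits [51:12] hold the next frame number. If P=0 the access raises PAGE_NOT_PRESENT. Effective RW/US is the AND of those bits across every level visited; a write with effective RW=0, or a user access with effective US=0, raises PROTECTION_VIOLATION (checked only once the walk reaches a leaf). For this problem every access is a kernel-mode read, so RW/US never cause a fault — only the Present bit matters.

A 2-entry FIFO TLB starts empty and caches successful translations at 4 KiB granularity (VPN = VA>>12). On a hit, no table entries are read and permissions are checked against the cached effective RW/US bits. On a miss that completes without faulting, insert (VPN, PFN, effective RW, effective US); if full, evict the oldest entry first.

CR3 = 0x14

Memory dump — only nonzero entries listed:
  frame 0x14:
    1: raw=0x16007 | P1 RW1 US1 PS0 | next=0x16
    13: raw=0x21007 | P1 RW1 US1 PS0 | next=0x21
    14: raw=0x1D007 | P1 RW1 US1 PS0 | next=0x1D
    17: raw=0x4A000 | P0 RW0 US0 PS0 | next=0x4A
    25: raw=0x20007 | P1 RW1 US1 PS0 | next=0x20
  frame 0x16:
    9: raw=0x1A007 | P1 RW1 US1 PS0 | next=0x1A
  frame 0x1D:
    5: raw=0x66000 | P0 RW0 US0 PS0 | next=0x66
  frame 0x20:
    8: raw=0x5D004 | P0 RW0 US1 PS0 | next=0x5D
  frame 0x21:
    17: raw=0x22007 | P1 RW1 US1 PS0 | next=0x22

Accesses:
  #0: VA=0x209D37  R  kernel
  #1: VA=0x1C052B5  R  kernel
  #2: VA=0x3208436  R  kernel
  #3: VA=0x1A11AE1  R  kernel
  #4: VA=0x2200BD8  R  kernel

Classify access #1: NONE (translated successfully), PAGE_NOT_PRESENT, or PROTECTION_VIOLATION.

Trace:
#0 VA=0x209D37 (r,kernel):
  L0: frame=0x14 idx=1 entry=0x16007 [P=1 RW=1 US=1 PS=0]
  L1: frame=0x16 idx=9 entry=0x1A007 [P=1 RW=1 US=1 PS=0]
  ⇒ phys 0x1AD37  [2 reads]
#1 VA=0x1C052B5 (r,kernel):
  L0: frame=0x14 idx=14 entry=0x1D007 [P=1 RW=1 US=1 PS=0]
  L1: frame=0x1D idx=5 entry=0x66000 [P=0 RW=0 US=0 PS=0]
  → PAGE_NOT_PRESENT  (2 entries read)
#2 VA=0x3208436 (r,kernel):
  L0: frame=0x14 idx=25 entry=0x20007 [P=1 RW=1 US=1 PS=0]
  L1: frame=0x20 idx=8 entry=0x5D004 [P=0 RW=0 US=1 PS=0]
  → PAGE_NOT_PRESENT  (2 entries read)
#3 VA=0x1A11AE1 (r,kernel):
  L0: frame=0x14 idx=13 entry=0x21007 [P=1 RW=1 US=1 PS=0]
  L1: frame=0x21 idx=17 entry=0x22007 [P=1 RW=1 US=1 PS=0]
  ⇒ phys 0x22AE1  [2 reads]
#4 VA=0x2200BD8 (r,kernel):
  L0: frame=0x14 idx=17 entry=0x4A000 [P=0 RW=0 US=0 PS=0]
  → PAGE_NOT_PRESENT  (1 entries read)

Access #1 fault: PAGE_NOT_PRESENT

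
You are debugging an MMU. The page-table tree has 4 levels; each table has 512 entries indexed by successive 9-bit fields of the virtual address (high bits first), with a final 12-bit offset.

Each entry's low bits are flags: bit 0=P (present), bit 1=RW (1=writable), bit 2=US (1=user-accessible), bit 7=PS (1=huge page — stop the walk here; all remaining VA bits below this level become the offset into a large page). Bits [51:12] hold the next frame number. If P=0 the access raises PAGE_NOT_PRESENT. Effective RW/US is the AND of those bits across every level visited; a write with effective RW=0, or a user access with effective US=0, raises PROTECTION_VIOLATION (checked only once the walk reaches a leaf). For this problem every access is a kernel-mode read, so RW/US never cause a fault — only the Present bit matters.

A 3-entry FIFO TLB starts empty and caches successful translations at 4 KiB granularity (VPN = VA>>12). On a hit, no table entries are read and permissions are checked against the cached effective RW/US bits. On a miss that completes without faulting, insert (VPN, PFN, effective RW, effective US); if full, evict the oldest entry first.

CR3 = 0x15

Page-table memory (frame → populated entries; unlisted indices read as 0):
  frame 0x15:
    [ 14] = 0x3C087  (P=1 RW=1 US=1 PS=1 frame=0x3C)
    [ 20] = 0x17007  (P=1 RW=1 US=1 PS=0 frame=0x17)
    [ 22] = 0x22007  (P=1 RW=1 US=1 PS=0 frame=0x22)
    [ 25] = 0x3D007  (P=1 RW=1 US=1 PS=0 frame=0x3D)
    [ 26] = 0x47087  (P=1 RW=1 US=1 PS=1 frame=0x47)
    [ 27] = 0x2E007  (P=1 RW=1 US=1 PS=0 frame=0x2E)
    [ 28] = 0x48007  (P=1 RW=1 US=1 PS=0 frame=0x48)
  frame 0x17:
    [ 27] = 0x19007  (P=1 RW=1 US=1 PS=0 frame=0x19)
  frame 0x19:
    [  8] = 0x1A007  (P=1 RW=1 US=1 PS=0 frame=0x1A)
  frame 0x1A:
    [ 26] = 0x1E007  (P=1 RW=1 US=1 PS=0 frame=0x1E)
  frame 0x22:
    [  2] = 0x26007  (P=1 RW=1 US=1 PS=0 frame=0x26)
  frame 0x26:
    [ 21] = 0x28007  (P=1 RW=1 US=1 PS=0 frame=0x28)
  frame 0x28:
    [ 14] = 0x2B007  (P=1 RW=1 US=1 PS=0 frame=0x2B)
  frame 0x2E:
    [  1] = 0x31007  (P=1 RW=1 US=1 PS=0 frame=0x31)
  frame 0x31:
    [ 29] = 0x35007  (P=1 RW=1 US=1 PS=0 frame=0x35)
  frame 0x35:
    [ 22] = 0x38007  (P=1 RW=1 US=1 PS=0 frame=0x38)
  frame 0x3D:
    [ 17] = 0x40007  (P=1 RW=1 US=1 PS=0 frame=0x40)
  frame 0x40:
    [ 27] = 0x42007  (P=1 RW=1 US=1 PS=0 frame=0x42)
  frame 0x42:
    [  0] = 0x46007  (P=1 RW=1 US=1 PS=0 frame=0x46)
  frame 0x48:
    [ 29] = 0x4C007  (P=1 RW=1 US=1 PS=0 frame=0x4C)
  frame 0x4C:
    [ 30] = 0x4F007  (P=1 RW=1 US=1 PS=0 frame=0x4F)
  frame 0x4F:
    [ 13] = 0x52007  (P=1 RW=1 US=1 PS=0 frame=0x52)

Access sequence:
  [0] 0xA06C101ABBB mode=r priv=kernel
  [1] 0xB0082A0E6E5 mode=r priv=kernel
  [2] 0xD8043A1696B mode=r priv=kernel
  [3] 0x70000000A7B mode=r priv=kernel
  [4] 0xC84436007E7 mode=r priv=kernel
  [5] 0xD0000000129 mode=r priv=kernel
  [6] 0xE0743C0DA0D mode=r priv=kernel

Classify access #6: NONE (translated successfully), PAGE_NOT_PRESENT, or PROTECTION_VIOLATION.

Trace:
#0 VA=0xA06C101ABBB (r,kernel):
  L0: frame=0x15 idx=20 entry=0x17007 [P=1 RW=1 US=1 PS=0]
  L1: frame=0x17 idx=27 entry=0x19007 [P=1 RW=1 US=1 PS=0]
  L2: frame=0x19 idx=8 entry=0x1A007 [P=1 RW=1 US=1 PS=0]
  L3: frame=0x1A idx=26 entry=0x1E007 [P=1 RW=1 US=1 PS=0]
  ⇒ phys 0x1EBBB  [4 reads]
#1 VA=0xB0082A0E6E5 (r,kernel):
  L0: frame=0x15 idx=22 entry=0x22007 [P=1 RW=1 US=1 PS=0]
  L1: frame=0x22 idx=2 entry=0x26007 [P=1 RW=1 US=1 PS=0]
  L2: frame=0x26 idx=21 entry=0x28007 [P=1 RW=1 US=1 PS=0]
  L3: frame=0x28 idx=14 entry=0x2B007 [P=1 RW=1 US=1 PS=0]
  ⇒ phys 0x2B6E5  [4 reads]
#2 VA=0xD8043A1696B (r,kernel):
  L0: frame=0x15 idx=27 entry=0x2E007 [P=1 RW=1 US=1 PS=0]
  L1: frame=0x2E idx=1 entry=0x31007 [P=1 RW=1 US=1 PS=0]
  L2: frame=0x31 idx=29 entry=0x35007 [P=1 RW=1 US=1 PS=0]
  L3: frame=0x35 idx=22 entry=0x38007 [P=1 RW=1 US=1 PS=0]
  ⇒ phys 0x3896B  [4 reads]
#3 VA=0x70000000A7B (r,kernel):
  L0: frame=0x15 idx=14 entry=0x3C087 [P=1 RW=1 US=1 PS=1]
  ⇒ phys 0x3CA7B (huge @L0)  [1 reads]
#4 VA=0xC84436007E7 (r,kernel):
  L0: frame=0x15 idx=25 entry=0x3D007 [P=1 RW=1 US=1 PS=0]
  L1: frame=0x3D idx=17 entry=0x40007 [P=1 RW=1 US=1 PS=0]
  L2: frame=0x40 idx=27 entry=0x42007 [P=1 RW=1 US=1 PS=0]
  L3: frame=0x42 idx=0 entry=0x46007 [P=1 RW=1 US=1 PS=0]
  ⇒ phys 0x467E7  [4 reads]
#5 VA=0xD0000000129 (r,kernel):
  L0: frame=0x15 idx=26 entry=0x47087 [P=1 RW=1 US=1 PS=1]
  ⇒ phys 0x47129 (huge @L0)  [1 reads]
#6 VA=0xE0743C0DA0D (r,kernel):
  L0: frame=0x15 idx=28 entry=0x48007 [P=1 RW=1 US=1 PS=0]
  L1: frame=0x48 idx=29 entry=0x4C007 [P=1 RW=1 US=1 PS=0]
  L2: frame=0x4C idx=30 entry=0x4F007 [P=1 RW=1 US=1 PS=0]
  L3: frame=0x4F idx=13 entry=0x52007 [P=1 RW=1 US=1 PS=0]
  ⇒ phys 0x52A0D  [4 reads]

Access #6 fault: NONE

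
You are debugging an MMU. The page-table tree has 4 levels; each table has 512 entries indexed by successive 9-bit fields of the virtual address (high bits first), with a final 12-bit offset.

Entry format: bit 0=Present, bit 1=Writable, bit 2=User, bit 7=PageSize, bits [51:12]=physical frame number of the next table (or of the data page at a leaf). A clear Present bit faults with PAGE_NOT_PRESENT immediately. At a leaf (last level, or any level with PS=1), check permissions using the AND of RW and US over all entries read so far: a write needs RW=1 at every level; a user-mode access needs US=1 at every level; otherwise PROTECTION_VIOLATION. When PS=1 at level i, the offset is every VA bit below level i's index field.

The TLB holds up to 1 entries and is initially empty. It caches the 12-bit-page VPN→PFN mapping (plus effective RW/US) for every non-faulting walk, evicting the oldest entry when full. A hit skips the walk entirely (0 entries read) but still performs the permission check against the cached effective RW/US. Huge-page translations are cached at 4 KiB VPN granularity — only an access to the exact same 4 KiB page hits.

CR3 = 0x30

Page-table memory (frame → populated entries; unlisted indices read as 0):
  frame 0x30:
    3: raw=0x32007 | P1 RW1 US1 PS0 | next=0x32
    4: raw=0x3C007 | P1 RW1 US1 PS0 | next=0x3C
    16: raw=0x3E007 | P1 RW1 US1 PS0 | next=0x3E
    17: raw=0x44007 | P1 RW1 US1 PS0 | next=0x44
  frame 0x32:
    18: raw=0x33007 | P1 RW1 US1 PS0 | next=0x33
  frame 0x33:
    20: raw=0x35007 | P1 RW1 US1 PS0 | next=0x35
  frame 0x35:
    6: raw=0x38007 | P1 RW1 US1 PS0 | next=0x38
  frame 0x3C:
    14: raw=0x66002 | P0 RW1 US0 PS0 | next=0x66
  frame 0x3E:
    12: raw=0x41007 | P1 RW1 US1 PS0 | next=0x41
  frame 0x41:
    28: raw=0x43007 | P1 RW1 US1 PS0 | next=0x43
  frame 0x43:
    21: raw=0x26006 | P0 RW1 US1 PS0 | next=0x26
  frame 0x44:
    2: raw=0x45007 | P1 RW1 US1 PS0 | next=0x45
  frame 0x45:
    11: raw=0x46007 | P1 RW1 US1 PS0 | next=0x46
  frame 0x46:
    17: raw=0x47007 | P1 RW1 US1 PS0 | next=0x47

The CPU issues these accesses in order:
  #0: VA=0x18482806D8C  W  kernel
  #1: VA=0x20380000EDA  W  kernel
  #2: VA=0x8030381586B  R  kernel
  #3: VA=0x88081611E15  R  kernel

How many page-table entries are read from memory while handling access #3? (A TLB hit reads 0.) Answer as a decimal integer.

Per-access translation:
#0 VA=0x18482806D8C (w,kernel):
  L0 @0x30[3] → 0x32007  P=1,RW=1,US=1,PS=0
  L1 @0x32[18] → 0x33007  P=1,RW=1,US=1,PS=0
  L2 @0x33[20] → 0x35007  P=1,RW=1,US=1,PS=0
  L3 @0x35[6] → 0x38007  P=1,RW=1,US=1,PS=0
  ⇒ phys 0x38D8C  [4 reads]
#1 VA=0x20380000EDA (w,kernel):
  L0 @0x30[4] → 0x3C007  P=1,RW=1,US=1,PS=0
  L1 @0x3C[14] → 0x66002  P=0,RW=1,US=0,PS=0
  → PAGE_NOT_PRESENT  (2 entries read)
#2 VA=0x8030381586B (r,kernel):
  L0 @0x30[16] → 0x3E007  P=1,RW=1,US=1,PS=0
  L1 @0x3E[12] → 0x41007  P=1,RW=1,US=1,PS=0
  L2 @0x41[28] → 0x43007  P=1,RW=1,US=1,PS=0
  L3 @0x43[21] → 0x26006  P=0,RW=1,US=1,PS=0
  → PAGE_NOT_PRESENT  (4 entries read)
#3 VA=0x88081611E15 (r,kernel):
  L0 @0x30[17] → 0x44007  P=1,RW=1,US=1,PS=0
  L1 @0x44[2] → 0x45007  P=1,RW=1,US=1,PS=0
  L2 @0x45[11] → 0x46007  P=1,RW=1,US=1,PS=0
  L3 @0x46[17] → 0x47007  P=1,RW=1,US=1,PS=0
  ⇒ phys 0x47E15  [4 reads]

Entries read for #3: 4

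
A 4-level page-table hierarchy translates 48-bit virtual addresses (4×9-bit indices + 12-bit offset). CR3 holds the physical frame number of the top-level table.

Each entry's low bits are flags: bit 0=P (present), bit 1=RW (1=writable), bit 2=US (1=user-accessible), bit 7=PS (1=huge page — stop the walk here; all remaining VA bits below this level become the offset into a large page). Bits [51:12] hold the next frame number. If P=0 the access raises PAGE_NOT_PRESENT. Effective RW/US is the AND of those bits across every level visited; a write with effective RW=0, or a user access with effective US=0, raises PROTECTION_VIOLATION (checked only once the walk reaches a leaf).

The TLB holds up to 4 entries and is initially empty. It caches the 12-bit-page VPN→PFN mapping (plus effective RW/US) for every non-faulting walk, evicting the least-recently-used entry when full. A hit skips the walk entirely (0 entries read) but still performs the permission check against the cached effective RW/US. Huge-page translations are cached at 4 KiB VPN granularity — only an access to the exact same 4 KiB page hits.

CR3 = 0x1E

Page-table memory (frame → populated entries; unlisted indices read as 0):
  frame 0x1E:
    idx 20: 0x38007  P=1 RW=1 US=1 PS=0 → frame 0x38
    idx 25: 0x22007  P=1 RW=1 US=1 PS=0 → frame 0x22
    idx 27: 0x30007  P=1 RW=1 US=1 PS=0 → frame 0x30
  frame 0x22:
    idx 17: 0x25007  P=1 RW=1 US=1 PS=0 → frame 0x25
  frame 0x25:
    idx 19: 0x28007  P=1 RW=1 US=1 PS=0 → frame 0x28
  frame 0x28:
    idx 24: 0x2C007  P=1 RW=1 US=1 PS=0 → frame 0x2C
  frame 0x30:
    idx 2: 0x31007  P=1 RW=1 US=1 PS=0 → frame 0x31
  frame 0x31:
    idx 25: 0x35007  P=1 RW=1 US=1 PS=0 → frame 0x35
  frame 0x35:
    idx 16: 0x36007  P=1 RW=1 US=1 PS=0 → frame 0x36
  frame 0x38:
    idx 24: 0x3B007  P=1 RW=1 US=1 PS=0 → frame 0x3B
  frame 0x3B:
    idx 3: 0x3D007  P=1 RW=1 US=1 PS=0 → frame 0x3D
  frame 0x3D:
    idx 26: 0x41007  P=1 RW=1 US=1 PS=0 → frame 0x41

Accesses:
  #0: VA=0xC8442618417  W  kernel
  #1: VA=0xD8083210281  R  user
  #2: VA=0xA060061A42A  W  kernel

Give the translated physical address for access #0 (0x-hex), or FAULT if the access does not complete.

Walk each access:
#0 VA=0xC8442618417 (w,kernel):
  lvl0: tbl 0x1E, slot 25 ⇒ 0x22007 (P1/RW1/US1/PS0)
  lvl1: tbl 0x22, slot 17 ⇒ 0x25007 (P1/RW1/US1/PS0)
  lvl2: tbl 0x25, slot 19 ⇒ 0x28007 (P1/RW1/US1/PS0)
  lvl3: tbl 0x28, slot 24 ⇒ 0x2C007 (P1/RW1/US1/PS0)
  ⇒ phys 0x2C417  [4 reads]
#1 VA=0xD8083210281 (r,user):
  lvl0: tbl 0x1E, slot 27 ⇒ 0x30007 (P1/RW1/US1/PS0)
  lvl1: tbl 0x30, slot 2 ⇒ 0x31007 (P1/RW1/US1/PS0)
  lvl2: tbl 0x31, slot 25 ⇒ 0x35007 (P1/RW1/US1/PS0)
  lvl3: tbl 0x35, slot 16 ⇒ 0x36007 (P1/RW1/US1/PS0)
  ⇒ phys 0x36281  [4 reads]
#2 VA=0xA060061A42A (w,kernel):
  lvl0: tbl 0x1E, slot 20 ⇒ 0x38007 (P1/RW1/US1/PS0)
  lvl1: tbl 0x38, slot 24 ⇒ 0x3B007 (P1/RW1/US1/PS0)
  lvl2: tbl 0x3B, slot 3 ⇒ 0x3D007 (P1/RW1/US1/PS0)
  lvl3: tbl 0x3D, slot 26 ⇒ 0x41007 (P1/RW1/US1/PS0)
  ⇒ phys 0x4142A  [4 reads]

Access #0 PA: 0x2C417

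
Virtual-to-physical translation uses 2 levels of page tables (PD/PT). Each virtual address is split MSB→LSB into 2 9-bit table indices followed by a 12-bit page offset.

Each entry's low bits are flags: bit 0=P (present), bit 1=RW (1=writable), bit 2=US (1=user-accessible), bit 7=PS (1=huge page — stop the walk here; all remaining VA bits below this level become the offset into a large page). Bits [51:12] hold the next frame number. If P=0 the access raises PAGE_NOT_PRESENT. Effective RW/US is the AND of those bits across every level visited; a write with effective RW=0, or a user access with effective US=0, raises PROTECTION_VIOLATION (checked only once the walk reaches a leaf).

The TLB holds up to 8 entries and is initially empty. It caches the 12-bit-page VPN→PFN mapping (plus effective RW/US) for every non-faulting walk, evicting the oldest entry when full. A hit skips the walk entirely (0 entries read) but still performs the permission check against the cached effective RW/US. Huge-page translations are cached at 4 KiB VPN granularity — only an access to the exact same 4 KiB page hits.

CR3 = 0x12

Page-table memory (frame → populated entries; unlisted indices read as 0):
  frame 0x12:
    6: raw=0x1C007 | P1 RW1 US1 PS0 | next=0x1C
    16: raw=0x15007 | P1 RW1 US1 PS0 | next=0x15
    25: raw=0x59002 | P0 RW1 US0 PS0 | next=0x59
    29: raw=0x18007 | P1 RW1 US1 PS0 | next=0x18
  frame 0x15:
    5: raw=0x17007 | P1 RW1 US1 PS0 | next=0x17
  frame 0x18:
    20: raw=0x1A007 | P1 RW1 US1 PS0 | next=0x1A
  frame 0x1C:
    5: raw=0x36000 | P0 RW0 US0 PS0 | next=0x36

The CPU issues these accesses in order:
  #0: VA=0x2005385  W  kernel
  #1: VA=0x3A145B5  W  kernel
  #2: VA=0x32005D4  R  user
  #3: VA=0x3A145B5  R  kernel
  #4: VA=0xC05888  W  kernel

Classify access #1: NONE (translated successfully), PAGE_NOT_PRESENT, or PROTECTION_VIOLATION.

Per-access translation:
#0 VA=0x2005385 (w,kernel):
  [0] read 0x12 idx=16: raw=0x15007 flags P=1 W=1 U=1 S=0
  [1] read 0x15 idx=5: raw=0x17007 flags P=1 W=1 U=1 S=0
  ⇒ phys 0x17385  [2 reads]
#1 VA=0x3A145B5 (w,kernel):
  [0] read 0x12 idx=29: raw=0x18007 flags P=1 W=1 U=1 S=0
  [1] read 0x18 idx=20: raw=0x1A007 flags P=1 W=1 U=1 S=0
  ⇒ phys 0x1A5B5  [2 reads]
#2 VA=0x32005D4 (r,user):
  [0] read 0x12 idx=25: raw=0x59002 flags P=0 W=1 U=0 S=0
  ⇒ fault: PAGE_NOT_PRESENT  — 1 lookups
#3 VA=0x3A145B5 (r,kernel):
  TLB hit vpn=0x3A14 → PA=0x1A5B5
#4 VA=0xC05888 (w,kernel):
  [0] read 0x12 idx=6: raw=0x1C007 flags P=1 W=1 U=1 S=0
  [1] read 0x1C idx=5: raw=0x36000 flags P=0 W=0 U=0 S=0
  ⇒ fault: PAGE_NOT_PRESENT  — 2 lookups

Access #1 fault: NONE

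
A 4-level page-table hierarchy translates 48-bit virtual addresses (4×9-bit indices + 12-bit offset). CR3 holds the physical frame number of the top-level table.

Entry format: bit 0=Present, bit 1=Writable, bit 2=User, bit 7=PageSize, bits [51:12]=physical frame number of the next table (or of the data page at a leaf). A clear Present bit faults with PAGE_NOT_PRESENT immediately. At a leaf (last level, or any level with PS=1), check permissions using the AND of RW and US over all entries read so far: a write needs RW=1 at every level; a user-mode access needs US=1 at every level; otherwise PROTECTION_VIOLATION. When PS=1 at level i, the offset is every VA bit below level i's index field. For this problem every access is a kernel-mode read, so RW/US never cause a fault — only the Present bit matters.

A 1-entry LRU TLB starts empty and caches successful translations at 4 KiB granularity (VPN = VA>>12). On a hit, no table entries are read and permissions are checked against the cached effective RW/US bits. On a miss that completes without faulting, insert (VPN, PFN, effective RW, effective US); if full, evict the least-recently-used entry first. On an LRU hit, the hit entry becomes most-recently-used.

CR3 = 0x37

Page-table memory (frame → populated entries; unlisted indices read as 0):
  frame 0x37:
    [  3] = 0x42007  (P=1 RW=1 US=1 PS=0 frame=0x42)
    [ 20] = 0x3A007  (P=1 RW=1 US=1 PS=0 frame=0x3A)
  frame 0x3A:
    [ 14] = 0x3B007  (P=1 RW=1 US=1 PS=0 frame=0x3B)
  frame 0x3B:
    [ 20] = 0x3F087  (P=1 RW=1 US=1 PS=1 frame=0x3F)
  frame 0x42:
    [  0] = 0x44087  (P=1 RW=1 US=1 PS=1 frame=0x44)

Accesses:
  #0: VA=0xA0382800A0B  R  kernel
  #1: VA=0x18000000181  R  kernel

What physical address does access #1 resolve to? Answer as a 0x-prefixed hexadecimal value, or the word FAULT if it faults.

Trace:
#0 VA=0xA0382800A0B (r,kernel):
  [0] read 0x37 idx=20: raw=0x3A007 flags P=1 W=1 U=1 S=0
  [1] read 0x3A idx=14: raw=0x3B007 flags P=1 W=1 U=1 S=0
  [2] read 0x3B idx=20: raw=0x3F087 flags P=1 W=1 U=1 S=1
  ✓ 0x3FA0B (huge @L2)  — 3 lookups
#1 VA=0x18000000181 (r,kernel):
  [0] read 0x37 idx=3: raw=0x42007 flags P=1 W=1 U=1 S=0
  [1] read 0x42 idx=0: raw=0x44087 flags P=1 W=1 U=1 S=1
  ✓ 0x44181 (huge @L1)  — 2 lookups

Access #1 PA: 0x44181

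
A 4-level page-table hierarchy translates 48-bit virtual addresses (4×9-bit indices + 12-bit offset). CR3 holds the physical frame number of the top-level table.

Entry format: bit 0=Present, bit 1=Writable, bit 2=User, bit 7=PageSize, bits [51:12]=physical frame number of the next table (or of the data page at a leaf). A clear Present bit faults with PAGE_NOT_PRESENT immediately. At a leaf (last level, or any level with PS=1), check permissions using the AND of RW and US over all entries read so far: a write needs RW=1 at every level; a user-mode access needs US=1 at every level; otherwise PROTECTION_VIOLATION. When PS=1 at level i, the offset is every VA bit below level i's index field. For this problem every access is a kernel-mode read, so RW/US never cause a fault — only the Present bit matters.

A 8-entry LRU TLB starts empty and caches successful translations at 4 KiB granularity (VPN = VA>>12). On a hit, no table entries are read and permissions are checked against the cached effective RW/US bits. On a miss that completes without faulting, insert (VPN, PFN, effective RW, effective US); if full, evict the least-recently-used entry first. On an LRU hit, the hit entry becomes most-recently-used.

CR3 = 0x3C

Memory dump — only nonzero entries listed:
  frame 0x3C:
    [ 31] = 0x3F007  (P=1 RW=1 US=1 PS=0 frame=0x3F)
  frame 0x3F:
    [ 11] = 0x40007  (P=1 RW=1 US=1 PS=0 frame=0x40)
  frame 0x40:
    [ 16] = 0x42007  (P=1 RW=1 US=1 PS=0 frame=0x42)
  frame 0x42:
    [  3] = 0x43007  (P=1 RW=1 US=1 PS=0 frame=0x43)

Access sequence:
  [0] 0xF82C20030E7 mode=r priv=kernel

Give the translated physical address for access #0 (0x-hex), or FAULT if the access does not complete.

Per-access translation:
#0 VA=0xF82C20030E7 (r,kernel):
  L0 @0x3C[31] → 0x3F007  P=1,RW=1,US=1,PS=0
  L1 @0x3F[11] → 0x40007  P=1,RW=1,US=1,PS=0
  L2 @0x40[16] → 0x42007  P=1,RW=1,US=1,PS=0
  L3 @0x42[3] → 0x43007  P=1,RW=1,US=1,PS=0
  → PA=0x430E7  (4 entries read)

Access #0 PA: 0x430E7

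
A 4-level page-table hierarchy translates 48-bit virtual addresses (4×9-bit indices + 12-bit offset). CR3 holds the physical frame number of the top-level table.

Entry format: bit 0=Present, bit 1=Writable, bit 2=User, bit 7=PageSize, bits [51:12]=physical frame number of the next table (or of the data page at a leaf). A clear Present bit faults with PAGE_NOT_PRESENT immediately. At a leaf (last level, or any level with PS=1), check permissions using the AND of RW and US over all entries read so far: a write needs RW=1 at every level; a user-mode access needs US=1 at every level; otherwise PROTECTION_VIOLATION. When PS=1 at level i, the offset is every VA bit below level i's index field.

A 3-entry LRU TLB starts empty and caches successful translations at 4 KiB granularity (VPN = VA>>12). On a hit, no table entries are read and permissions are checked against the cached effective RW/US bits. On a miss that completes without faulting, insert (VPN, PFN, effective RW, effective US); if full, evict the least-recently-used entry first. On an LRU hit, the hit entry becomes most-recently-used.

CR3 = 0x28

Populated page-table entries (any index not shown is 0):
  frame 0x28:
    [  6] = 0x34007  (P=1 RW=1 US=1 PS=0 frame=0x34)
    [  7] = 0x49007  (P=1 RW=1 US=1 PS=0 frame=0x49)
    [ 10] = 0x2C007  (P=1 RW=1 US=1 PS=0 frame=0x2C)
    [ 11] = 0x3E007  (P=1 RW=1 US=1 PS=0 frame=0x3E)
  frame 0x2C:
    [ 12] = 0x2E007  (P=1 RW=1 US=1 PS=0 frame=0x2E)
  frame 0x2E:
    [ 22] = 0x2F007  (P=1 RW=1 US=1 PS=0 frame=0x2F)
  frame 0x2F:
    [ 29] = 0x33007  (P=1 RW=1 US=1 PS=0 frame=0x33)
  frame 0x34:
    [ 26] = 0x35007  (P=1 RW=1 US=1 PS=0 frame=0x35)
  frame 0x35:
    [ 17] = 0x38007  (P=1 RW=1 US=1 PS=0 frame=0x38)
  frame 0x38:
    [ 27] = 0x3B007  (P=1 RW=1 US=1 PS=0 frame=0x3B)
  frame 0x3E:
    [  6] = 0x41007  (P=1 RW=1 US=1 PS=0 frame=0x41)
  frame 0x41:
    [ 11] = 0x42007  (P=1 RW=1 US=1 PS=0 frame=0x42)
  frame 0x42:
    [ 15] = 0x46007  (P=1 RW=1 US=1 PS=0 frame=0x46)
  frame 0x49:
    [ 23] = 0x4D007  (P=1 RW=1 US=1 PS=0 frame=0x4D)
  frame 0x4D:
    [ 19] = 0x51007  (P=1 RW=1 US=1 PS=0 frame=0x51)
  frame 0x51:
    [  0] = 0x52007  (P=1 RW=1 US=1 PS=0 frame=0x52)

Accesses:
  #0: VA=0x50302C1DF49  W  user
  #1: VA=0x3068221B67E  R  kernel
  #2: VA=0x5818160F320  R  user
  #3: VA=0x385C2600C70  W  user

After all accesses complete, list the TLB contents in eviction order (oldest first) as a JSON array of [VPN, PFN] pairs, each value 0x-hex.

Trace:
#0 VA=0x50302C1DF49 (w,user):
  L0: frame=0x28 idx=10 entry=0x2C007 [P=1 RW=1 US=1 PS=0]
  L1: frame=0x2C idx=12 entry=0x2E007 [P=1 RW=1 US=1 PS=0]
  L2: frame=0x2E idx=22 entry=0x2F007 [P=1 RW=1 US=1 PS=0]
  L3: frame=0x2F idx=29 entry=0x33007 [P=1 RW=1 US=1 PS=0]
  → PA=0x33F49  (4 entries read)
#1 VA=0x3068221B67E (r,kernel):
  L0: frame=0x28 idx=6 entry=0x34007 [P=1 RW=1 US=1 PS=0]
  L1: frame=0x34 idx=26 entry=0x35007 [P=1 RW=1 US=1 PS=0]
  L2: frame=0x35 idx=17 entry=0x38007 [P=1 RW=1 US=1 PS=0]
  L3: frame=0x38 idx=27 entry=0x3B007 [P=1 RW=1 US=1 PS=0]
  → PA=0x3B67E  (4 entries read)
#2 VA=0x5818160F320 (r,user):
  L0: frame=0x28 idx=11 entry=0x3E007 [P=1 RW=1 US=1 PS=0]
  L1: frame=0x3E idx=6 entry=0x41007 [P=1 RW=1 US=1 PS=0]
  L2: frame=0x41 idx=11 entry=0x42007 [P=1 RW=1 US=1 PS=0]
  L3: frame=0x42 idx=15 entry=0x46007 [P=1 RW=1 US=1 PS=0]
  → PA=0x46320  (4 entries read)
#3 VA=0x385C2600C70 (w,user):
  L0: frame=0x28 idx=7 entry=0x49007 [P=1 RW=1 US=1 PS=0]
  L1: frame=0x49 idx=23 entry=0x4D007 [P=1 RW=1 US=1 PS=0]
  L2: frame=0x4D idx=19 entry=0x51007 [P=1 RW=1 US=1 PS=0]
  L3: frame=0x51 idx=0 entry=0x52007 [P=1 RW=1 US=1 PS=0]
  → PA=0x52C70  (4 entries read)

TLB: [["0x3068221B", "0x3B"], ["0x5818160F", "0x46"], ["0x385C2600", "0x52"]]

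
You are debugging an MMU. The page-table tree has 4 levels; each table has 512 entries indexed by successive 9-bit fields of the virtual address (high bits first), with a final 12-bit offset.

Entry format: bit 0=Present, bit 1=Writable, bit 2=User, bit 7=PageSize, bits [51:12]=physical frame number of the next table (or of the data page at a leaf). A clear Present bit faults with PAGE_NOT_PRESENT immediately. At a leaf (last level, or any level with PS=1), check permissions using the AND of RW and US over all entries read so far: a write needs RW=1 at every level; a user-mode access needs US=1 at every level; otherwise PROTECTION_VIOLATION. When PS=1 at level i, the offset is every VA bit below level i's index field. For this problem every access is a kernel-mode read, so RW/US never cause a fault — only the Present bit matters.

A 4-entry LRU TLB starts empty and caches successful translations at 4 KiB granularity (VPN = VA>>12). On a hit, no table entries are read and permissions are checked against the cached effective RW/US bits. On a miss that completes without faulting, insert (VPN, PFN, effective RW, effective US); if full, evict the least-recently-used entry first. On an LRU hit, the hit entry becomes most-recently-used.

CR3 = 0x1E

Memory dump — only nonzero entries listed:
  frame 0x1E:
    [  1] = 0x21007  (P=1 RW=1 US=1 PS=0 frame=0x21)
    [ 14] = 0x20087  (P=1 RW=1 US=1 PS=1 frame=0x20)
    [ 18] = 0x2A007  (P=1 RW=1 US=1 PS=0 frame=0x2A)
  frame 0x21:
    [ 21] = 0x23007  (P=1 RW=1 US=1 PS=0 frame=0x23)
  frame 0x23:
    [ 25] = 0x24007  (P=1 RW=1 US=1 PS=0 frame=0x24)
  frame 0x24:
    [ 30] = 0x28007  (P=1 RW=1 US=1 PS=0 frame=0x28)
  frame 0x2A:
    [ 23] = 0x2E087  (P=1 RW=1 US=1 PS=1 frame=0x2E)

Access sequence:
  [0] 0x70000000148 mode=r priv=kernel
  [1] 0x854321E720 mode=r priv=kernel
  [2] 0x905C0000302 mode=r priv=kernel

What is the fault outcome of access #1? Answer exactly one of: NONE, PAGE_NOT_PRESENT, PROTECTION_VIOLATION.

Walk each access:
#0 VA=0x70000000148 (r,kernel):
  lvl0: tbl 0x1E, slot 14 ⇒ 0x20087 (P1/RW1/US1/PS1)
  → PA=0x20148 (huge @L0)  (1 entries read)
#1 VA=0x854321E720 (r,kernel):
  lvl0: tbl 0x1E, slot 1 ⇒ 0x21007 (P1/RW1/US1/PS0)
  lvl1: tbl 0x21, slot 21 ⇒ 0x23007 (P1/RW1/US1/PS0)
  lvl2: tbl 0x23, slot 25 ⇒ 0x24007 (P1/RW1/US1/PS0)
  lvl3: tbl 0x24, slot 30 ⇒ 0x28007 (P1/RW1/US1/PS0)
  → PA=0x28720  (4 entries read)
#2 VA=0x905C0000302 (r,kernel):
  lvl0: tbl 0x1E, slot 18 ⇒ 0x2A007 (P1/RW1/US1/PS0)
  lvl1: tbl 0x2A, slot 23 ⇒ 0x2E087 (P1/RW1/US1/PS1)
  → PA=0x2E302 (huge @L1)  (2 entries read)

Access #1 fault: NONE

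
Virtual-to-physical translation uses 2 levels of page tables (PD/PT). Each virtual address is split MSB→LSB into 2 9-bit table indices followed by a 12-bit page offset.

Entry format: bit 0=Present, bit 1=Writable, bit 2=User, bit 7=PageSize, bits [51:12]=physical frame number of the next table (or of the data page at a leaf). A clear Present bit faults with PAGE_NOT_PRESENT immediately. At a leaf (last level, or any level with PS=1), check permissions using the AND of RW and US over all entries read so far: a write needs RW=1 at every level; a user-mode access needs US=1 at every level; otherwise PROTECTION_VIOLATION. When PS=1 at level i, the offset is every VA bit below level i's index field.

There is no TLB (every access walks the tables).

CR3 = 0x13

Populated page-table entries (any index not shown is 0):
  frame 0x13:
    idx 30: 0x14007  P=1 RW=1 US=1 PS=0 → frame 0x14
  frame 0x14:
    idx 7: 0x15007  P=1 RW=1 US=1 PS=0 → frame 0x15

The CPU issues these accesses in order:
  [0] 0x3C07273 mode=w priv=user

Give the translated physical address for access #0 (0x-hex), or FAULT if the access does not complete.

Walk each access:
#0 VA=0x3C07273 (w,user):
  lvl0: tbl 0x13, slot 30 ⇒ 0x14007 (P1/RW1/US1/PS0)
  lvl1: tbl 0x14, slot 7 ⇒ 0x15007 (P1/RW1/US1/PS0)
  → PA=0x15273  (2 entries read)

Access #0 PA: 0x15273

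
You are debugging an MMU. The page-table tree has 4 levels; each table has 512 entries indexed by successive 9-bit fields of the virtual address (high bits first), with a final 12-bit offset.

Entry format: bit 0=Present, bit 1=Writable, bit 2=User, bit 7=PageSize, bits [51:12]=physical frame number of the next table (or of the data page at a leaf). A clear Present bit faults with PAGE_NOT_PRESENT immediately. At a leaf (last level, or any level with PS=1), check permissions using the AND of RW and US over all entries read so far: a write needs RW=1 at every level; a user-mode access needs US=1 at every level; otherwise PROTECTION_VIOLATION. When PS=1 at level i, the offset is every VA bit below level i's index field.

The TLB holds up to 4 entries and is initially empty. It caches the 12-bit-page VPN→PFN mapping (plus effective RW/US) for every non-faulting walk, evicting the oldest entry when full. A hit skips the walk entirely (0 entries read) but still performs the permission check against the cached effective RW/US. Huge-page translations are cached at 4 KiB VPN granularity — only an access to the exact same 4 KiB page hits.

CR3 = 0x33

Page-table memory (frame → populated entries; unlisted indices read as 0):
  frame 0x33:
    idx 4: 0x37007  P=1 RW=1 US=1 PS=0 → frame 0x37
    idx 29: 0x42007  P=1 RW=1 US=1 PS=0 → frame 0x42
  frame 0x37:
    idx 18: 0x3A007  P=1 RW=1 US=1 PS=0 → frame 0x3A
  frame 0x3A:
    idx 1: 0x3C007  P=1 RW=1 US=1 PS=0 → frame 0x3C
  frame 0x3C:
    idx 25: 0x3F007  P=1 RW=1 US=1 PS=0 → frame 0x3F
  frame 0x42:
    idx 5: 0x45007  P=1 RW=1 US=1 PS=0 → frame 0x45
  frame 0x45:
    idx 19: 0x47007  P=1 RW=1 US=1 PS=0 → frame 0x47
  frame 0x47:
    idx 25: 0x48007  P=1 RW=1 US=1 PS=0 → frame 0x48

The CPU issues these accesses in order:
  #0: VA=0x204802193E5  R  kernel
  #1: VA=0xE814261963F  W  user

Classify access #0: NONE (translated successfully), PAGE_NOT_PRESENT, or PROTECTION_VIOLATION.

Walk each access:
#0 VA=0x204802193E5 (r,kernel):
  L0 @0x33[4] → 0x37007  P=1,RW=1,US=1,PS=0
  L1 @0x37[18] → 0x3A007  P=1,RW=1,US=1,PS=0
  L2 @0x3A[1] → 0x3C007  P=1,RW=1,US=1,PS=0
  L3 @0x3C[25] → 0x3F007  P=1,RW=1,US=1,PS=0
  ⇒ phys 0x3F3E5  [4 reads]
#1 VA=0xE814261963F (w,user):
  L0 @0x33[29] → 0x42007  P=1,RW=1,US=1,PS=0
  L1 @0x42[5] → 0x45007  P=1,RW=1,US=1,PS=0
  L2 @0x45[19] → 0x47007  P=1,RW=1,US=1,PS=0
  L3 @0x47[25] → 0x48007  P=1,RW=1,US=1,PS=0
  ⇒ phys 0x4863F  [4 reads]

Access #0 fault: NONE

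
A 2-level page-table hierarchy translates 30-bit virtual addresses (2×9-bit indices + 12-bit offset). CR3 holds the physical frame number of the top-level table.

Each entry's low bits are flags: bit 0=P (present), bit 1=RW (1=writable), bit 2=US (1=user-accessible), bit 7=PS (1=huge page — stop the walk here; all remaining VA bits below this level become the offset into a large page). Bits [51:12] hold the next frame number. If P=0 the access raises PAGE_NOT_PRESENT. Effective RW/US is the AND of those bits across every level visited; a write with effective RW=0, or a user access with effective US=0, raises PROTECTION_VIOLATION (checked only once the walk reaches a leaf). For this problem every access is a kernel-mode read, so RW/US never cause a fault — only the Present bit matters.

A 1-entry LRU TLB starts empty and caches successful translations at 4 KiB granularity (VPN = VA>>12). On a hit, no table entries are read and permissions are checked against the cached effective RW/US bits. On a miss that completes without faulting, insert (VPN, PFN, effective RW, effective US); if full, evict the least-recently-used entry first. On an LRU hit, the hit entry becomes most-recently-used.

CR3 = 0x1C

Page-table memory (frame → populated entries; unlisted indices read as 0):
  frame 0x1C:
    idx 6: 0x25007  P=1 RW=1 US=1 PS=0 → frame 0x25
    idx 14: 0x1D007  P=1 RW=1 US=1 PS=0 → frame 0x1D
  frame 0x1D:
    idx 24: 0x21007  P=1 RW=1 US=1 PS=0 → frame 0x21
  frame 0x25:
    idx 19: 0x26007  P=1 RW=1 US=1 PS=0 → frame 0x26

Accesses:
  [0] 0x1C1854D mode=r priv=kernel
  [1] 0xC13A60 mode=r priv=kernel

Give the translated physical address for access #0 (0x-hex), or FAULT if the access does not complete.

Per-access translation:
#0 VA=0x1C1854D (r,kernel):
  L0: frame=0x1C idx=14 entry=0x1D007 [P=1 RW=1 US=1 PS=0]
  L1: frame=0x1D idx=24 entry=0x21007 [P=1 RW=1 US=1 PS=0]
  ⇒ phys 0x2154D  [2 reads]
#1 VA=0xC13A60 (r,kernel):
  L0: frame=0x1C idx=6 entry=0x25007 [P=1 RW=1 US=1 PS=0]
  L1: frame=0x25 idx=19 entry=0x26007 [P=1 RW=1 US=1 PS=0]
  ⇒ phys 0x26A60  [2 reads]

Access #0 PA: 0x2154D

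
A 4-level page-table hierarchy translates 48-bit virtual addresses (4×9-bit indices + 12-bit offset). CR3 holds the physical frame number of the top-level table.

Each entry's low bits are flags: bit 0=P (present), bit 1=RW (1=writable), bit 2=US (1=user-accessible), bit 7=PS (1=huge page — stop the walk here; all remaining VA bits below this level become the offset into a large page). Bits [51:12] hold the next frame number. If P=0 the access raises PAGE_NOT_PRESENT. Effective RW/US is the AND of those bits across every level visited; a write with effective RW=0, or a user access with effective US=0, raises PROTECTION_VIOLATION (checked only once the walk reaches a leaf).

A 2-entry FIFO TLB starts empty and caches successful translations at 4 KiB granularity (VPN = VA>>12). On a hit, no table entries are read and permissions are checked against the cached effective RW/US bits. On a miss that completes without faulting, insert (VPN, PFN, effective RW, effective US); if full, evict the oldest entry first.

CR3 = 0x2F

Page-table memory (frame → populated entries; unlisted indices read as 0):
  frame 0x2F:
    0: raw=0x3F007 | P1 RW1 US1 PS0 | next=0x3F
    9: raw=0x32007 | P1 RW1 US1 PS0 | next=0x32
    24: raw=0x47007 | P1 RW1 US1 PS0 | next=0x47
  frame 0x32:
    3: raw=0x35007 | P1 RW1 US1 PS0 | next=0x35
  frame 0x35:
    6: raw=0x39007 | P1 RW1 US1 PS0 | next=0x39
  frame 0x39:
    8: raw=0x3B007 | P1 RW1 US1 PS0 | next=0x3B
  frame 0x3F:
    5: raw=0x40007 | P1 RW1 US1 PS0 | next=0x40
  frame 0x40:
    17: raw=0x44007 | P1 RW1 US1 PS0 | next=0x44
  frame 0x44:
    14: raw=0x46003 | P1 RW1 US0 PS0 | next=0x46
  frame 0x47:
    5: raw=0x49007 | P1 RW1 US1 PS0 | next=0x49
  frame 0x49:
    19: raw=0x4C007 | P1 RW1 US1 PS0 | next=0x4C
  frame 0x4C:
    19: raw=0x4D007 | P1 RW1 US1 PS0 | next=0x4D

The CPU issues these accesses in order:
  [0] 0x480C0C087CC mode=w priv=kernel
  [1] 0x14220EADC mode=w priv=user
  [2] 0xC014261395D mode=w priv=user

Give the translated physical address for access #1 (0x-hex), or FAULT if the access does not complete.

Per-access translation:
#0 VA=0x480C0C087CC (w,kernel):
  L0 @0x2F[9] → 0x32007  P=1,RW=1,US=1,PS=0
  L1 @0x32[3] → 0x35007  P=1,RW=1,US=1,PS=0
  L2 @0x35[6] → 0x39007  P=1,RW=1,US=1,PS=0
  L3 @0x39[8] → 0x3B007  P=1,RW=1,US=1,PS=0
  ✓ 0x3B7CC  — 4 lookups
#1 VA=0x14220EADC (w,user):
  L0 @0x2F[0] → 0x3F007  P=1,RW=1,US=1,PS=0
  L1 @0x3F[5] → 0x40007  P=1,RW=1,US=1,PS=0
  L2 @0x40[17] → 0x44007  P=1,RW=1,US=1,PS=0
  L3 @0x44[14] → 0x46003  P=1,RW=1,US=0,PS=0
  → PROTECTION_VIOLATION  (4 entries read)
#2 VA=0xC014261395D (w,user):
  L0 @0x2F[24] → 0x47007  P=1,RW=1,US=1,PS=0
  L1 @0x47[5] → 0x49007  P=1,RW=1,US=1,PS=0
  L2 @0x49[19] → 0x4C007  P=1,RW=1,US=1,PS=0
  L3 @0x4C[19] → 0x4D007  P=1,RW=1,US=1,PS=0
  ✓ 0x4D95D  — 4 lookups

Access #1 PA: FAULT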